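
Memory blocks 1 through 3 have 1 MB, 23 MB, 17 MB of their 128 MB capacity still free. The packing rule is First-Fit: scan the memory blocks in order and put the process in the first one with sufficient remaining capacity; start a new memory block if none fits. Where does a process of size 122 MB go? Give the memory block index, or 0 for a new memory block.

No memory block has ≥ 122 MB free, so a new memory block is opened.

0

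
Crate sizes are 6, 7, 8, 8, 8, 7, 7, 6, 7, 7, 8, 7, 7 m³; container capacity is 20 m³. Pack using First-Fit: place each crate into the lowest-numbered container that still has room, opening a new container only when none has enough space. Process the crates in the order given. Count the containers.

Put 6 m³ in container 1; 14 m³ remain.
Put 7 m³ in container 1; 7 m³ remain.
Put 8 m³ in container 2; 12 m³ remain.
Put 8 m³ in container 2; 4 m³ remain.
Put 8 m³ in container 3; 12 m³ remain.
Put 7 m³ in container 1; 0 m³ remain.
Put 7 m³ in container 3; 5 m³ remain.
Put 6 m³ in container 4; 14 m³ remain.
Put 7 m³ in container 4; 7 m³ remain.
Put 7 m³ in container 4; 0 m³ remain.
Put 8 m³ in container 5; 12 m³ remain.
Put 7 m³ in container 5; 5 m³ remain.
Put 7 m³ in container 6; 13 m³ remain.
Final containers: [6,7,7] [8,8] [8,7] [6,7,7] [8,7] [7].

6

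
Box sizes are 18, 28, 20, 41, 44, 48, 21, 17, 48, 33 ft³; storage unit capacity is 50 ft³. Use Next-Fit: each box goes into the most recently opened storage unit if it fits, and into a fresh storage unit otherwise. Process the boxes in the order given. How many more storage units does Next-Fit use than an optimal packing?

Next-Fit: [18,28] [20] [41] [44] [48] [21,17] [48] [33] → 8 storage units.
Total size 318 ft³; any packing needs at least ⌈318/50⌉ = 7 storage units.
An optimal packing achieves that bound: [48] [48] [44] [41] [33,17] [28,21] [20,18] → 7 storage units.
Excess: 8 − 7 = 1.

1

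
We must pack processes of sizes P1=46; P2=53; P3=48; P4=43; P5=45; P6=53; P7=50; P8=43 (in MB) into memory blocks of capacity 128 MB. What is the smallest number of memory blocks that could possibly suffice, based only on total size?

Total size = 46 + 53 + 48 + 43 + 45 + 53 + 50 + 43 = 381 MB.
⌈381 / 128⌉ = 3.

3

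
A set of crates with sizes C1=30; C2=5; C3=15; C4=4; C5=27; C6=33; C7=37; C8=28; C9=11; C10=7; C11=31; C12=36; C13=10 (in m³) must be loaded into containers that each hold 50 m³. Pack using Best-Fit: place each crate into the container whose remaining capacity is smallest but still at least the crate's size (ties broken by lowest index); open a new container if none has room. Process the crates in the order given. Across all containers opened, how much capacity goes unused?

76

Put C1 (30 m³) in container 1; 20 m³ remain.
Put C2 (5 m³) in container 1; 15 m³ remain.
Put C3 (15 m³) in container 1; 0 m³ remain.
Put C4 (4 m³) in container 2; 46 m³ remain.
Put C5 (27 m³) in container 2; 19 m³ remain.
Put C6 (33 m³) in container 3; 17 m³ remain.
Put C7 (37 m³) in container 4; 13 m³ remain.
Put C8 (28 m³) in container 5; 22 m³ remain.
Put C9 (11 m³) in container 4; 2 m³ remain.
Put C10 (7 m³) in container 3; 10 m³ remain.
Put C11 (31 m³) in container 6; 19 m³ remain.
Put C12 (36 m³) in container 7; 14 m³ remain.
Put C13 (10 m³) in container 3; 0 m³ remain.
7 containers × 50 m³ = 350 m³; used 274 m³; unused 76 m³.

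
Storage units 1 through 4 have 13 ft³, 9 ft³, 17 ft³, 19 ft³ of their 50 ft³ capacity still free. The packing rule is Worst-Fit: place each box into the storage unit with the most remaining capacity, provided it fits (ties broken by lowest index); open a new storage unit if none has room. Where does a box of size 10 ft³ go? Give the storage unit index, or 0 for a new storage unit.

Storage units with room: storage unit 1 (13 ft³), storage unit 3 (17 ft³), storage unit 4 (19 ft³).
Most room is storage unit 4 with 19 ft³ free.

4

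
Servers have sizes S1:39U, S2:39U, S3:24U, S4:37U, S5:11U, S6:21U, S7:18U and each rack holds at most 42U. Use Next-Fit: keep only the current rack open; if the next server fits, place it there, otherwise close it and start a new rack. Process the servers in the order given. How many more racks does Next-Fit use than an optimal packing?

Next-Fit: [39] [39] [24] [37] [11,21] [18] → 6 racks.
Total size 189U; any packing needs at least ⌈189/42⌉ = 5 racks.
An optimal packing achieves that bound: [39] [39] [37] [24,18] [21,11] → 5 racks.
Excess: 6 − 5 = 1.

1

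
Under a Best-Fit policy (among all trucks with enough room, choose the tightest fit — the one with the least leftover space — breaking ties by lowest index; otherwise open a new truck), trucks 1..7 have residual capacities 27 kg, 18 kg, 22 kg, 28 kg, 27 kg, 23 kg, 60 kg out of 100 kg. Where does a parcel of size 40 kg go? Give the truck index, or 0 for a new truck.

7

Trucks with room: truck 7 (60 kg).
Tightest fit is truck 7 with 60 kg free.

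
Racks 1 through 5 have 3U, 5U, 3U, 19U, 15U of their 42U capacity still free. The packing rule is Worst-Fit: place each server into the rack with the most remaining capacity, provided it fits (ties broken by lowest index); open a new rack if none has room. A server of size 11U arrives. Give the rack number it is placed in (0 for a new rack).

4

Racks with room: rack 4 (19U), rack 5 (15U).
Most room is rack 4 with 19U free.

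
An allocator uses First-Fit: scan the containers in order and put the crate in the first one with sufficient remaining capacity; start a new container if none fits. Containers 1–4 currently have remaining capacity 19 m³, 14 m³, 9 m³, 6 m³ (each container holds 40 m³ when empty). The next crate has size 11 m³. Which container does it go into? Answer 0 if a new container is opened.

1

Containers with room: container 1 (19 m³), container 2 (14 m³).
The first with room is container 1.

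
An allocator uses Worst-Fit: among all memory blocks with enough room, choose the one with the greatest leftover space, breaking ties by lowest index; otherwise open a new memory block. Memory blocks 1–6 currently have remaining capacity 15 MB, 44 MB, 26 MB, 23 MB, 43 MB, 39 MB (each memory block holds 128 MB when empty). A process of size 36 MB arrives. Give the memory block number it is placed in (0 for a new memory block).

Memory blocks with room: memory block 2 (44 MB), memory block 5 (43 MB), memory block 6 (39 MB).
Most room is memory block 2 with 44 MB free.

2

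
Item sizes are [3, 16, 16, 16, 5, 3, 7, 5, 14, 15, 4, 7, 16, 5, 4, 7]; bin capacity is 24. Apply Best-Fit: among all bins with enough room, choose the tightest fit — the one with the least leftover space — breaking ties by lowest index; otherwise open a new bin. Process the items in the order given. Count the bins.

bin 1: place 3, 21 left
bin 1: place 16, 5 left
bin 2: place 16, 8 left
bin 3: place 16, 8 left
bin 1: place 5, 0 left
bin 2: place 3, 5 left
bin 3: place 7, 1 left
bin 2: place 5, 0 left
bin 4: place 14, 10 left
bin 5: place 15, 9 left
bin 5: place 4, 5 left
bin 4: place 7, 3 left
bin 6: place 16, 8 left
bin 5: place 5, 0 left
bin 6: place 4, 4 left
bin 7: place 7, 17 left
Final bins: [3,16,5] [16,3,5] [16,7] [14,7] [15,4,5] [16,4] [7].

7 bins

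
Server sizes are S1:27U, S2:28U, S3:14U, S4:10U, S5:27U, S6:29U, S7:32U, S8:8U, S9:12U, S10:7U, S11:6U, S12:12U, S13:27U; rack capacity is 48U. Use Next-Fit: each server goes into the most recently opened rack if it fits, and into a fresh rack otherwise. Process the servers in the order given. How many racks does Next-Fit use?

Put S1 (27U) in rack 1; 21U remain.
Put S2 (28U) in rack 2; 20U remain.
Put S3 (14U) in rack 2; 6U remain.
Put S4 (10U) in rack 3; 38U remain.
Put S5 (27U) in rack 3; 11U remain.
Put S6 (29U) in rack 4; 19U remain.
Put S7 (32U) in rack 5; 16U remain.
Put S8 (8U) in rack 5; 8U remain.
Put S9 (12U) in rack 6; 36U remain.
Put S10 (7U) in rack 6; 29U remain.
Put S11 (6U) in rack 6; 23U remain.
Put S12 (12U) in rack 6; 11U remain.
Put S13 (27U) in rack 7; 21U remain.
Final racks: [27] [28,14] [10,27] [29] [32,8] [12,7,6,12] [27].

7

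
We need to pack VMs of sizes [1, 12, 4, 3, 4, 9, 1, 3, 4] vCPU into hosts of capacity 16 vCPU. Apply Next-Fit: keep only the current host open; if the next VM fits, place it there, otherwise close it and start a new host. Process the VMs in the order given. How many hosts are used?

Put 1 vCPU in host 1; 15 vCPU remain.
Put 12 vCPU in host 1; 3 vCPU remain.
Put 4 vCPU in host 2; 12 vCPU remain.
Put 3 vCPU in host 2; 9 vCPU remain.
Put 4 vCPU in host 2; 5 vCPU remain.
Put 9 vCPU in host 3; 7 vCPU remain.
Put 1 vCPU in host 3; 6 vCPU remain.
Put 3 vCPU in host 3; 3 vCPU remain.
Put 4 vCPU in host 4; 12 vCPU remain.

4 hosts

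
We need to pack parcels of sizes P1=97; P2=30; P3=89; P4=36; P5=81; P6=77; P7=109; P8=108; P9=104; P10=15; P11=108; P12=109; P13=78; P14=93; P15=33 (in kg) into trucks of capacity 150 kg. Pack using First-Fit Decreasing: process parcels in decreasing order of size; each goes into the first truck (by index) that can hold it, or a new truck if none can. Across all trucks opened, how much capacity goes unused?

Sorted descending: 109, 109, 108, 108, 104, 97, 93, 89, 81, 78, 77, 36, 33, 30, 15.
109 kg → truck 1 (remaining 41 kg)
109 kg → truck 2 (remaining 41 kg)
108 kg → truck 3 (remaining 42 kg)
108 kg → truck 4 (remaining 42 kg)
104 kg → truck 5 (remaining 46 kg)
97 kg → truck 6 (remaining 53 kg)
93 kg → truck 7 (remaining 57 kg)
89 kg → truck 8 (remaining 61 kg)
81 kg → truck 9 (remaining 69 kg)
78 kg → truck 10 (remaining 72 kg)
77 kg → truck 11 (remaining 73 kg)
36 kg → truck 1 (remaining 5 kg)
33 kg → truck 2 (remaining 8 kg)
30 kg → truck 3 (remaining 12 kg)
15 kg → truck 4 (remaining 27 kg)
11 trucks × 150 kg = 1650 kg; used 1167 kg; unused 483 kg.

483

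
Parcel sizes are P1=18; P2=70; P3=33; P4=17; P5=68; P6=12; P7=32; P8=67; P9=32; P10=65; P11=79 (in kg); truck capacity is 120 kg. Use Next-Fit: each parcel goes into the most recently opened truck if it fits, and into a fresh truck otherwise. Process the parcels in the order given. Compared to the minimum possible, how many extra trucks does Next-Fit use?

0

Next-Fit: [18,70] [33,17,68] [12,32,67] [32,65] [79] → 5 trucks.
Total size 493 kg; any packing needs at least ⌈493/120⌉ = 5 trucks.
So 5 is already optimal.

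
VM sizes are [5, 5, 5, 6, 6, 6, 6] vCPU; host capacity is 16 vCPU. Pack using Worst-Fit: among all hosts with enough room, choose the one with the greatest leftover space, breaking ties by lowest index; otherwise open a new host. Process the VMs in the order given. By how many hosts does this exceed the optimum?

Worst-Fit: [5,5,5] [6,6] [6,6] → 3 hosts.
Total size 39 vCPU; any packing needs at least ⌈39/16⌉ = 3 hosts.
So 3 is already optimal.

0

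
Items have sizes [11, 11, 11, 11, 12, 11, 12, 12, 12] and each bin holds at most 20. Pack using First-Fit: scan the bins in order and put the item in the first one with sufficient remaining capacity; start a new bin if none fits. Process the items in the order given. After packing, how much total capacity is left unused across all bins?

bin 1: place 11, 9 left
bin 2: place 11, 9 left
bin 3: place 11, 9 left
bin 4: place 11, 9 left
bin 5: place 12, 8 left
bin 6: place 11, 9 left
bin 7: place 12, 8 left
bin 8: place 12, 8 left
bin 9: place 12, 8 left
9 bins × 20 = 180; used 103; unused 77.

77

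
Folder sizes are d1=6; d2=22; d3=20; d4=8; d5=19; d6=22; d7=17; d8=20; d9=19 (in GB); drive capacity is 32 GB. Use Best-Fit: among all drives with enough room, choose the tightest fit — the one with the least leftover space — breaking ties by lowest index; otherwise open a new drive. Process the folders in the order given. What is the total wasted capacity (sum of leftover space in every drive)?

drive 1: place d1 (6 GB), 26 GB left
drive 1: place d2 (22 GB), 4 GB left
drive 2: place d3 (20 GB), 12 GB left
drive 2: place d4 (8 GB), 4 GB left
drive 3: place d5 (19 GB), 13 GB left
drive 4: place d6 (22 GB), 10 GB left
drive 5: place d7 (17 GB), 15 GB left
drive 6: place d8 (20 GB), 12 GB left
drive 7: place d9 (19 GB), 13 GB left
7 drives × 32 GB = 224 GB; used 153 GB; unused 71 GB.

71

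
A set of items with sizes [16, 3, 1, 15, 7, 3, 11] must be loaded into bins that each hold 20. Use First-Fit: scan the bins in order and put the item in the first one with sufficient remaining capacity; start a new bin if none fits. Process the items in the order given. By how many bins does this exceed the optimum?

0

First-Fit: [16,3,1] [15,3] [7,11] → 3 bins.
Total size 56; any packing needs at least ⌈56/20⌉ = 3 bins.
So 3 is already optimal.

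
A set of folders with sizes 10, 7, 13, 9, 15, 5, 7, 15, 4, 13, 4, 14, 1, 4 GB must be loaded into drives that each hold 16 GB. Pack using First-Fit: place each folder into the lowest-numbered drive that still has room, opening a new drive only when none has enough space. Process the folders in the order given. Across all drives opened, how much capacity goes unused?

10 GB → drive 1 (remaining 6 GB)
7 GB → drive 2 (remaining 9 GB)
13 GB → drive 3 (remaining 3 GB)
9 GB → drive 2 (remaining 0 GB)
15 GB → drive 4 (remaining 1 GB)
5 GB → drive 1 (remaining 1 GB)
7 GB → drive 5 (remaining 9 GB)
15 GB → drive 6 (remaining 1 GB)
4 GB → drive 5 (remaining 5 GB)
13 GB → drive 7 (remaining 3 GB)
4 GB → drive 5 (remaining 1 GB)
14 GB → drive 8 (remaining 2 GB)
1 GB → drive 1 (remaining 0 GB)
4 GB → drive 9 (remaining 12 GB)
9 drives × 16 GB = 144 GB; used 121 GB; unused 23 GB.

23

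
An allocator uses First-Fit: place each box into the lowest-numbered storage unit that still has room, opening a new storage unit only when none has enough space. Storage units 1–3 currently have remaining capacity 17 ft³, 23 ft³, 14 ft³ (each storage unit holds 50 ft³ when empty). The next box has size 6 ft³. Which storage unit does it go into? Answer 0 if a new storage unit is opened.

Storage units with room: storage unit 1 (17 ft³), storage unit 2 (23 ft³), storage unit 3 (14 ft³).
The first with room is storage unit 1.

1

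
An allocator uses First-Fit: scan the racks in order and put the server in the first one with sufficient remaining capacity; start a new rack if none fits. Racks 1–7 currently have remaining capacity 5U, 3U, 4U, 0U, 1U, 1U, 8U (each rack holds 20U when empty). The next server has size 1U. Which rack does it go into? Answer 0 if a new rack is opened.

1

Racks with room: rack 1 (5U), rack 2 (3U), rack 3 (4U), rack 5 (1U), rack 6 (1U), rack 7 (8U).
The first with room is rack 1.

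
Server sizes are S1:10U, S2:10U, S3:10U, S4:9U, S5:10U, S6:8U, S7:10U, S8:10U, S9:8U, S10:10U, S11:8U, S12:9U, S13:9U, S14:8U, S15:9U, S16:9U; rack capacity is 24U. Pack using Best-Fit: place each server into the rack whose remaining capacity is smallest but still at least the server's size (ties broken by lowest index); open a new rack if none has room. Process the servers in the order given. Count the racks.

Put S1 (10U) in rack 1; 14U remain.
Put S2 (10U) in rack 1; 4U remain.
Put S3 (10U) in rack 2; 14U remain.
Put S4 (9U) in rack 2; 5U remain.
Put S5 (10U) in rack 3; 14U remain.
Put S6 (8U) in rack 3; 6U remain.
Put S7 (10U) in rack 4; 14U remain.
Put S8 (10U) in rack 4; 4U remain.
Put S9 (8U) in rack 5; 16U remain.
Put S10 (10U) in rack 5; 6U remain.
Put S11 (8U) in rack 6; 16U remain.
Put S12 (9U) in rack 6; 7U remain.
Put S13 (9U) in rack 7; 15U remain.
Put S14 (8U) in rack 7; 7U remain.
Put S15 (9U) in rack 8; 15U remain.
Put S16 (9U) in rack 8; 6U remain.

8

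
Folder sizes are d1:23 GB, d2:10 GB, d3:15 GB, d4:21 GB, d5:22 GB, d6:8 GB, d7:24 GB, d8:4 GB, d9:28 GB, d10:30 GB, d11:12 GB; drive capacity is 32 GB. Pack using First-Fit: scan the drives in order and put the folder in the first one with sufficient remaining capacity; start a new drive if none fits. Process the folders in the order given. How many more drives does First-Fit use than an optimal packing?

First-Fit: [23,8] [10,15,4] [21] [22] [24] [28] [30] [12] → 8 drives.
Total size 197 GB; any packing needs at least ⌈197/32⌉ = 7 drives.
An optimal packing achieves that bound: [30] [28,4] [24,8] [23] [22,10] [21] [15,12] → 7 drives.
Excess: 8 − 7 = 1.

1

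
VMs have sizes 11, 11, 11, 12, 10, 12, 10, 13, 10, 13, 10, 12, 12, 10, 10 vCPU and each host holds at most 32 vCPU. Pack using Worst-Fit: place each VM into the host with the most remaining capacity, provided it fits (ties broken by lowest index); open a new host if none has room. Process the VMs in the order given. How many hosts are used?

7

Put 11 vCPU in host 1; 21 vCPU remain.
Put 11 vCPU in host 1; 10 vCPU remain.
Put 11 vCPU in host 2; 21 vCPU remain.
Put 12 vCPU in host 2; 9 vCPU remain.
Put 10 vCPU in host 1; 0 vCPU remain.
Put 12 vCPU in host 3; 20 vCPU remain.
Put 10 vCPU in host 3; 10 vCPU remain.
Put 13 vCPU in host 4; 19 vCPU remain.
Put 10 vCPU in host 4; 9 vCPU remain.
Put 13 vCPU in host 5; 19 vCPU remain.
Put 10 vCPU in host 5; 9 vCPU remain.
Put 12 vCPU in host 6; 20 vCPU remain.
Put 12 vCPU in host 6; 8 vCPU remain.
Put 10 vCPU in host 3; 0 vCPU remain.
Put 10 vCPU in host 7; 22 vCPU remain.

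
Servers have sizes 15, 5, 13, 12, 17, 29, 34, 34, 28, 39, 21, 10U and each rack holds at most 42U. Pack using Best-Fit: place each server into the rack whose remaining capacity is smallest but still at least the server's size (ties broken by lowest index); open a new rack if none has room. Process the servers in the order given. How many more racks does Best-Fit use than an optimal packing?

1

Best-Fit: [15,5,13] [12,17,10] [29] [34] [34] [28] [39] [21] → 8 racks.
Total size 257U; any packing needs at least ⌈257/42⌉ = 7 racks.
An optimal packing achieves that bound: [39] [34,5] [34] [29,13] [28,12] [21,17] [15,10] → 7 racks.
Excess: 8 − 7 = 1.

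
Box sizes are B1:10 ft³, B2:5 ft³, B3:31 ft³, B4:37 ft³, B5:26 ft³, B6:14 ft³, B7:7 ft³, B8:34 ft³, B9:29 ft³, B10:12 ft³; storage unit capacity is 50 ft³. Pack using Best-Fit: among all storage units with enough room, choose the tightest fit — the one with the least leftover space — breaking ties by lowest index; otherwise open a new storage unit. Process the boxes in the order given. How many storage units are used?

5 storage units

Put B1 (10 ft³) in storage unit 1; 40 ft³ remain.
Put B2 (5 ft³) in storage unit 1; 35 ft³ remain.
Put B3 (31 ft³) in storage unit 1; 4 ft³ remain.
Put B4 (37 ft³) in storage unit 2; 13 ft³ remain.
Put B5 (26 ft³) in storage unit 3; 24 ft³ remain.
Put B6 (14 ft³) in storage unit 3; 10 ft³ remain.
Put B7 (7 ft³) in storage unit 3; 3 ft³ remain.
Put B8 (34 ft³) in storage unit 4; 16 ft³ remain.
Put B9 (29 ft³) in storage unit 5; 21 ft³ remain.
Put B10 (12 ft³) in storage unit 2; 1 ft³ remain.
Final storage units: [10,5,31] [37,12] [26,14,7] [34] [29].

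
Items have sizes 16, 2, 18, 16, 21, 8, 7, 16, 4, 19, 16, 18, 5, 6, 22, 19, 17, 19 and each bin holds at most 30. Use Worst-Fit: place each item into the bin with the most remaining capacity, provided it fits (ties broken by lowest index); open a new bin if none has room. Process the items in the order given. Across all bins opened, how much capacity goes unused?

111

16 → bin 1 (remaining 14)
2 → bin 1 (remaining 12)
18 → bin 2 (remaining 12)
16 → bin 3 (remaining 14)
21 → bin 4 (remaining 9)
8 → bin 3 (remaining 6)
7 → bin 1 (remaining 5)
16 → bin 5 (remaining 14)
4 → bin 5 (remaining 10)
19 → bin 6 (remaining 11)
16 → bin 7 (remaining 14)
18 → bin 8 (remaining 12)
5 → bin 7 (remaining 9)
6 → bin 2 (remaining 6)
22 → bin 9 (remaining 8)
19 → bin 10 (remaining 11)
17 → bin 11 (remaining 13)
19 → bin 12 (remaining 11)
12 bins × 30 = 360; used 249; unused 111.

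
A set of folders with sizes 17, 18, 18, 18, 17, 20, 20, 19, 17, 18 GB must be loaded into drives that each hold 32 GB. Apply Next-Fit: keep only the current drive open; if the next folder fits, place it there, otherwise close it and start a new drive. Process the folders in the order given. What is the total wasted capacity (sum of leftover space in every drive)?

138

17 GB → drive 1 (remaining 15 GB)
18 GB → drive 2 (remaining 14 GB)
18 GB → drive 3 (remaining 14 GB)
18 GB → drive 4 (remaining 14 GB)
17 GB → drive 5 (remaining 15 GB)
20 GB → drive 6 (remaining 12 GB)
20 GB → drive 7 (remaining 12 GB)
19 GB → drive 8 (remaining 13 GB)
17 GB → drive 9 (remaining 15 GB)
18 GB → drive 10 (remaining 14 GB)
10 drives × 32 GB = 320 GB; used 182 GB; unused 138 GB.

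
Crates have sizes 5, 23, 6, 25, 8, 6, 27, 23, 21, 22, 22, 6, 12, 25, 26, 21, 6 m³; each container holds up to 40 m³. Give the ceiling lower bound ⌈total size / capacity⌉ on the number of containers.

8

Total size = 5 + 23 + 6 + 25 + 8 + 6 + 27 + 23 + 21 + 22 + 22 + 6 + 12 + 25 + 26 + 21 + 6 = 284 m³.
⌈284 / 40⌉ = 8.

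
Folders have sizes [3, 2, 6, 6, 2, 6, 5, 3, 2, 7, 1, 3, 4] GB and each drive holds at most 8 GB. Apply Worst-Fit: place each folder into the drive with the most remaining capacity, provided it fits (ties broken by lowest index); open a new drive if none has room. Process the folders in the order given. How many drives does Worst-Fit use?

7

Put 3 GB in drive 1; 5 GB remain.
Put 2 GB in drive 1; 3 GB remain.
Put 6 GB in drive 2; 2 GB remain.
Put 6 GB in drive 3; 2 GB remain.
Put 2 GB in drive 1; 1 GB remain.
Put 6 GB in drive 4; 2 GB remain.
Put 5 GB in drive 5; 3 GB remain.
Put 3 GB in drive 5; 0 GB remain.
Put 2 GB in drive 2; 0 GB remain.
Put 7 GB in drive 6; 1 GB remain.
Put 1 GB in drive 3; 1 GB remain.
Put 3 GB in drive 7; 5 GB remain.
Put 4 GB in drive 7; 1 GB remain.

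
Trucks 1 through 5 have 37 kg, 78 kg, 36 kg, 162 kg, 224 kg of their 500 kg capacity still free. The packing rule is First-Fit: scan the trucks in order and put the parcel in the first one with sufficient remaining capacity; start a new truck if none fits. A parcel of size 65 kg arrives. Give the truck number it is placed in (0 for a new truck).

2

Trucks with room: truck 2 (78 kg), truck 4 (162 kg), truck 5 (224 kg).
The first with room is truck 2.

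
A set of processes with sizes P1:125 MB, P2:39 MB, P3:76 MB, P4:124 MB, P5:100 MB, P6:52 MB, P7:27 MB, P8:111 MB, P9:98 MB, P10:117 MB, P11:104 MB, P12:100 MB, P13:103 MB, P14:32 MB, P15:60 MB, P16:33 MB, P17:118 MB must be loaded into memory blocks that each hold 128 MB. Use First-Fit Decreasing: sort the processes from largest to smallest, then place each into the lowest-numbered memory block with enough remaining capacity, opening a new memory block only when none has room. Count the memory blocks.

13

Sorted descending: 125, 124, 118, 117, 111, 104, 103, 100, 100, 98, 76, 60, 52, 39, 33, 32, 27.
125 MB → memory block 1 (remaining 3 MB)
124 MB → memory block 2 (remaining 4 MB)
118 MB → memory block 3 (remaining 10 MB)
117 MB → memory block 4 (remaining 11 MB)
111 MB → memory block 5 (remaining 17 MB)
104 MB → memory block 6 (remaining 24 MB)
103 MB → memory block 7 (remaining 25 MB)
100 MB → memory block 8 (remaining 28 MB)
100 MB → memory block 9 (remaining 28 MB)
98 MB → memory block 10 (remaining 30 MB)
76 MB → memory block 11 (remaining 52 MB)
60 MB → memory block 12 (remaining 68 MB)
52 MB → memory block 11 (remaining 0 MB)
39 MB → memory block 12 (remaining 29 MB)
33 MB → memory block 13 (remaining 95 MB)
32 MB → memory block 13 (remaining 63 MB)
27 MB → memory block 8 (remaining 1 MB)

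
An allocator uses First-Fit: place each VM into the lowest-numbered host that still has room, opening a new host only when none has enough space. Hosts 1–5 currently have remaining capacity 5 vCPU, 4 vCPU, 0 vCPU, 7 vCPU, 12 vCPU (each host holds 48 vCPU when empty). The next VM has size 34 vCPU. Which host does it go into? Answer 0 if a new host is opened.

0

No host has ≥ 34 vCPU free, so a new host is opened.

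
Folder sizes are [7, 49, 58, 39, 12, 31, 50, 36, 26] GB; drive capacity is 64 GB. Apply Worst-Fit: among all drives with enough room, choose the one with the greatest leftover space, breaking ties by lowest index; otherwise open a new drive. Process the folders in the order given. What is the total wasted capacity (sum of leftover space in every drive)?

drive 1: place 7 GB, 57 GB left
drive 1: place 49 GB, 8 GB left
drive 2: place 58 GB, 6 GB left
drive 3: place 39 GB, 25 GB left
drive 3: place 12 GB, 13 GB left
drive 4: place 31 GB, 33 GB left
drive 5: place 50 GB, 14 GB left
drive 6: place 36 GB, 28 GB left
drive 4: place 26 GB, 7 GB left
6 drives × 64 GB = 384 GB; used 308 GB; unused 76 GB.

76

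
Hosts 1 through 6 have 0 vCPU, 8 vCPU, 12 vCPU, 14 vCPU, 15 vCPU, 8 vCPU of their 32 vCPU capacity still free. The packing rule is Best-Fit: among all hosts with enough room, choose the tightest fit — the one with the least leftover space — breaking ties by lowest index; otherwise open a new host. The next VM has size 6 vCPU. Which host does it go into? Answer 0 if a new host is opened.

Hosts with room: host 2 (8 vCPU), host 3 (12 vCPU), host 4 (14 vCPU), host 5 (15 vCPU), host 6 (8 vCPU).
Tightest fit is host 2 with 8 vCPU free.

2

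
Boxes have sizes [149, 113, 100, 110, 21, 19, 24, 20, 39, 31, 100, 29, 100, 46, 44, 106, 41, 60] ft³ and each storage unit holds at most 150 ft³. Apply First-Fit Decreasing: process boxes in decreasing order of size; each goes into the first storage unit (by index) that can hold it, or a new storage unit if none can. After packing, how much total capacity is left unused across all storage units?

48

Sorted descending: 149, 113, 110, 106, 100, 100, 100, 60, 46, 44, 41, 39, 31, 29, 24, 21, 20, 19.
storage unit 1: place 149 ft³, 1 ft³ left
storage unit 2: place 113 ft³, 37 ft³ left
storage unit 3: place 110 ft³, 40 ft³ left
storage unit 4: place 106 ft³, 44 ft³ left
storage unit 5: place 100 ft³, 50 ft³ left
storage unit 6: place 100 ft³, 50 ft³ left
storage unit 7: place 100 ft³, 50 ft³ left
storage unit 8: place 60 ft³, 90 ft³ left
storage unit 5: place 46 ft³, 4 ft³ left
storage unit 4: place 44 ft³, 0 ft³ left
storage unit 6: place 41 ft³, 9 ft³ left
storage unit 3: place 39 ft³, 1 ft³ left
storage unit 2: place 31 ft³, 6 ft³ left
storage unit 7: place 29 ft³, 21 ft³ left
storage unit 8: place 24 ft³, 66 ft³ left
storage unit 7: place 21 ft³, 0 ft³ left
storage unit 8: place 20 ft³, 46 ft³ left
storage unit 8: place 19 ft³, 27 ft³ left
8 storage units × 150 ft³ = 1200 ft³; used 1152 ft³; unused 48 ft³.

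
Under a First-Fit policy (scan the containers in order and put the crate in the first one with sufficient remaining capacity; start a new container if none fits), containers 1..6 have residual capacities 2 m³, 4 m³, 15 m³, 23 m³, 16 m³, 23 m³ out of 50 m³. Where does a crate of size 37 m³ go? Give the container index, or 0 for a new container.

No container has ≥ 37 m³ free, so a new container is opened.

0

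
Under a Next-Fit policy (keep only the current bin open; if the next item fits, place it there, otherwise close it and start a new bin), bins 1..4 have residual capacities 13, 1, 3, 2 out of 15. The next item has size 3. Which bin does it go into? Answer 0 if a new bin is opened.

0

Next-Fit only looks at bin 4, which has 2 free.
3 does not fit, so a new bin is opened.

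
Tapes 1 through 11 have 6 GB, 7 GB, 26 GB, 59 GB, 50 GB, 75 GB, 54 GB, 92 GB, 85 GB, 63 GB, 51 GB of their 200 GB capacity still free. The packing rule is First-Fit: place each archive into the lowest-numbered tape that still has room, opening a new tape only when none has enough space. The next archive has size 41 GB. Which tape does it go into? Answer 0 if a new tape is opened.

Tapes with room: tape 4 (59 GB), tape 5 (50 GB), tape 6 (75 GB), tape 7 (54 GB), tape 8 (92 GB), tape 9 (85 GB), tape 10 (63 GB), tape 11 (51 GB).
The first with room is tape 4.

4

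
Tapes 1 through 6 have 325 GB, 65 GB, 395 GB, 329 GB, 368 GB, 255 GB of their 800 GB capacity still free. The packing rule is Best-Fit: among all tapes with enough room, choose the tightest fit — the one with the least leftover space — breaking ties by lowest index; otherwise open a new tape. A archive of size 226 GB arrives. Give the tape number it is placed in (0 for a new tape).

6

Tapes with room: tape 1 (325 GB), tape 3 (395 GB), tape 4 (329 GB), tape 5 (368 GB), tape 6 (255 GB).
Tightest fit is tape 6 with 255 GB free.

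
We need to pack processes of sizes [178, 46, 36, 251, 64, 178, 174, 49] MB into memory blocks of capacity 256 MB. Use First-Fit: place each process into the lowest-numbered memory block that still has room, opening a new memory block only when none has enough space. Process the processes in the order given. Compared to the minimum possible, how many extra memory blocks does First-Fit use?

First-Fit: [178,46] [36,64,49] [251] [178] [174] → 5 memory blocks.
Total size 976 MB; any packing needs at least ⌈976/256⌉ = 4 memory blocks.
An optimal packing achieves that bound: [251] [178,64] [178,49] [174,46,36] → 4 memory blocks.
Excess: 5 − 4 = 1.

1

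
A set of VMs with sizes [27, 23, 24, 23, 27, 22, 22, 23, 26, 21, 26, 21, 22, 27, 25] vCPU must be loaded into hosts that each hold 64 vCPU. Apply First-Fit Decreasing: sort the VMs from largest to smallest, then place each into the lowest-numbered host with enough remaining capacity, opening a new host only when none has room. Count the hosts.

Sorted descending: 27, 27, 27, 26, 26, 25, 24, 23, 23, 23, 22, 22, 22, 21, 21.
host 1: place 27 vCPU, 37 vCPU left
host 1: place 27 vCPU, 10 vCPU left
host 2: place 27 vCPU, 37 vCPU left
host 2: place 26 vCPU, 11 vCPU left
host 3: place 26 vCPU, 38 vCPU left
host 3: place 25 vCPU, 13 vCPU left
host 4: place 24 vCPU, 40 vCPU left
host 4: place 23 vCPU, 17 vCPU left
host 5: place 23 vCPU, 41 vCPU left
host 5: place 23 vCPU, 18 vCPU left
host 6: place 22 vCPU, 42 vCPU left
host 6: place 22 vCPU, 20 vCPU left
host 7: place 22 vCPU, 42 vCPU left
host 7: place 21 vCPU, 21 vCPU left
host 7: place 21 vCPU, 0 vCPU left

7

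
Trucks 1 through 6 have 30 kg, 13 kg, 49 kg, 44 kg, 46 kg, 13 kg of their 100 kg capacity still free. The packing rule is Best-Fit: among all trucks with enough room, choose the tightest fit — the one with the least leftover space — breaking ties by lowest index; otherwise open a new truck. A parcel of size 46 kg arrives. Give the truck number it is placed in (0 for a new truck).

5

Trucks with room: truck 3 (49 kg), truck 5 (46 kg).
Tightest fit is truck 5 with 46 kg free.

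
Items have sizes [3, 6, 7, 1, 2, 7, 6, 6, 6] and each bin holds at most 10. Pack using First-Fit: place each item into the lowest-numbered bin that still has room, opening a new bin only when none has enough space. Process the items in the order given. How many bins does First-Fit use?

6

3 → bin 1 (remaining 7)
6 → bin 1 (remaining 1)
7 → bin 2 (remaining 3)
1 → bin 1 (remaining 0)
2 → bin 2 (remaining 1)
7 → bin 3 (remaining 3)
6 → bin 4 (remaining 4)
6 → bin 5 (remaining 4)
6 → bin 6 (remaining 4)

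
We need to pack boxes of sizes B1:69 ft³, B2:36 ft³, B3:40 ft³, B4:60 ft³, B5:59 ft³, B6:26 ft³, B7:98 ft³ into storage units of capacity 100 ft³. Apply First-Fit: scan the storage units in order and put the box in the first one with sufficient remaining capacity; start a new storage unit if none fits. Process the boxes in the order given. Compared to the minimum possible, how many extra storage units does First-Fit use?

1

First-Fit: [69,26] [36,40] [60] [59] [98] → 5 storage units.
Total size 388 ft³; any packing needs at least ⌈388/100⌉ = 4 storage units.
An optimal packing achieves that bound: [98] [69,26] [60,40] [59,36] → 4 storage units.
Excess: 5 − 4 = 1.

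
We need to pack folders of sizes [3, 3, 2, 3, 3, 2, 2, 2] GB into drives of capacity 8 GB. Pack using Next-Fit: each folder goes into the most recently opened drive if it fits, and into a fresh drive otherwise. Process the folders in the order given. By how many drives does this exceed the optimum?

0

Next-Fit: [3,3,2] [3,3,2] [2,2] → 3 drives.
Total size 20 GB; any packing needs at least ⌈20/8⌉ = 3 drives.
So 3 is already optimal.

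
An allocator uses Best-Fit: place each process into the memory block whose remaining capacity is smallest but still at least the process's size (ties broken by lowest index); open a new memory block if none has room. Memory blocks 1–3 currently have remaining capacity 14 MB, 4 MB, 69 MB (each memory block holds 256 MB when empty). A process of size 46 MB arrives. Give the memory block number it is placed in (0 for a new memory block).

3

Memory blocks with room: memory block 3 (69 MB).
Tightest fit is memory block 3 with 69 MB free.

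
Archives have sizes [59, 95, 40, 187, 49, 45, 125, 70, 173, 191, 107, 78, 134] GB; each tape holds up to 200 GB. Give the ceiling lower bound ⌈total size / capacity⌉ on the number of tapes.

Total size = 59 + 95 + 40 + 187 + 49 + 45 + 125 + 70 + 173 + 191 + 107 + 78 + 134 = 1353 GB.
⌈1353 / 200⌉ = 7.

7 tapes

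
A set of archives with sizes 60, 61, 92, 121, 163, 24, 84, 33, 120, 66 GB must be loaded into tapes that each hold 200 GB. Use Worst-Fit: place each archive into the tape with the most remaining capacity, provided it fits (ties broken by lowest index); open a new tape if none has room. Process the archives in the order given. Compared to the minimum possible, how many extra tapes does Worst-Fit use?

Worst-Fit: [60,61,33] [92,24,84] [121] [163] [120,66] → 5 tapes.
Total size 824 GB; any packing needs at least ⌈824/200⌉ = 5 tapes.
So 5 is already optimal.

0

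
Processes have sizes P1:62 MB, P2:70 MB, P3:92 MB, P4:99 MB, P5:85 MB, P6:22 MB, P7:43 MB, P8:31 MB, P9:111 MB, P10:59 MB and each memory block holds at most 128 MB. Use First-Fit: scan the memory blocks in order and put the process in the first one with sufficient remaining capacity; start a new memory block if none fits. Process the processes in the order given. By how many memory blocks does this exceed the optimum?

First-Fit: [62,22,43] [70,31] [92] [99] [85] [111] [59] → 7 memory blocks.
Total size 674 MB; any packing needs at least ⌈674/128⌉ = 6 memory blocks.
An optimal packing achieves that bound: [111] [99,22] [92,31] [85,43] [70] [62,59] → 6 memory blocks.
Excess: 7 − 6 = 1.

1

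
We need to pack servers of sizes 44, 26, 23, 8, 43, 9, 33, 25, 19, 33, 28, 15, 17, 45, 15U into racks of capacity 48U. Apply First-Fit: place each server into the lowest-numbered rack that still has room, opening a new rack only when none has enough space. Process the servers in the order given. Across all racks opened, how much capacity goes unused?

49

Put 44U in rack 1; 4U remain.
Put 26U in rack 2; 22U remain.
Put 23U in rack 3; 25U remain.
Put 8U in rack 2; 14U remain.
Put 43U in rack 4; 5U remain.
Put 9U in rack 2; 5U remain.
Put 33U in rack 5; 15U remain.
Put 25U in rack 3; 0U remain.
Put 19U in rack 6; 29U remain.
Put 33U in rack 7; 15U remain.
Put 28U in rack 6; 1U remain.
Put 15U in rack 5; 0U remain.
Put 17U in rack 8; 31U remain.
Put 45U in rack 9; 3U remain.
Put 15U in rack 7; 0U remain.
9 racks × 48U = 432U; used 383U; unused 49U.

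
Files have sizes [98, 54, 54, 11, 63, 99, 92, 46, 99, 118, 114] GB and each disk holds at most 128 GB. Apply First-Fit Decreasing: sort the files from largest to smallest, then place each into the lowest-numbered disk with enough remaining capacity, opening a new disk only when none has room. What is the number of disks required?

8

Sorted descending: 118, 114, 99, 99, 98, 92, 63, 54, 54, 46, 11.
Put 118 GB in disk 1; 10 GB remain.
Put 114 GB in disk 2; 14 GB remain.
Put 99 GB in disk 3; 29 GB remain.
Put 99 GB in disk 4; 29 GB remain.
Put 98 GB in disk 5; 30 GB remain.
Put 92 GB in disk 6; 36 GB remain.
Put 63 GB in disk 7; 65 GB remain.
Put 54 GB in disk 7; 11 GB remain.
Put 54 GB in disk 8; 74 GB remain.
Put 46 GB in disk 8; 28 GB remain.
Put 11 GB in disk 2; 3 GB remain.
Final disks: [118] [114,11] [99] [99] [98] [92] [63,54] [54,46].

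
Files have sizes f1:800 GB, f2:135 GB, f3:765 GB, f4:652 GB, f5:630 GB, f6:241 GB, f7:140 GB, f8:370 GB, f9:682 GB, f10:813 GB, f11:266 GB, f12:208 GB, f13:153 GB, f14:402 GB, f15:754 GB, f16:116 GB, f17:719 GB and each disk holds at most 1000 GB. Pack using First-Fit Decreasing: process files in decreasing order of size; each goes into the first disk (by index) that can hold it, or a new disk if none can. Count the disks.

Sorted descending: 813, 800, 765, 754, 719, 682, 652, 630, 402, 370, 266, 241, 208, 153, 140, 135, 116.
disk 1: place 813 GB, 187 GB left
disk 2: place 800 GB, 200 GB left
disk 3: place 765 GB, 235 GB left
disk 4: place 754 GB, 246 GB left
disk 5: place 719 GB, 281 GB left
disk 6: place 682 GB, 318 GB left
disk 7: place 652 GB, 348 GB left
disk 8: place 630 GB, 370 GB left
disk 9: place 402 GB, 598 GB left
disk 8: place 370 GB, 0 GB left
disk 5: place 266 GB, 15 GB left
disk 4: place 241 GB, 5 GB left
disk 3: place 208 GB, 27 GB left
disk 1: place 153 GB, 34 GB left
disk 2: place 140 GB, 60 GB left
disk 6: place 135 GB, 183 GB left
disk 6: place 116 GB, 67 GB left
Final disks: [813,153] [800,140] [765,208] [754,241] [719,266] [682,135,116] [652] [630,370] [402].

9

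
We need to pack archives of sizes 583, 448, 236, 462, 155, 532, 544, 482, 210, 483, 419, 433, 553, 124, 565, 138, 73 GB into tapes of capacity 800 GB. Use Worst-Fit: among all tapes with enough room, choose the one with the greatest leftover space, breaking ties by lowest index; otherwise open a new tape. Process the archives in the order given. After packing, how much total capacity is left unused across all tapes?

583 GB → tape 1 (remaining 217 GB)
448 GB → tape 2 (remaining 352 GB)
236 GB → tape 2 (remaining 116 GB)
462 GB → tape 3 (remaining 338 GB)
155 GB → tape 3 (remaining 183 GB)
532 GB → tape 4 (remaining 268 GB)
544 GB → tape 5 (remaining 256 GB)
482 GB → tape 6 (remaining 318 GB)
210 GB → tape 6 (remaining 108 GB)
483 GB → tape 7 (remaining 317 GB)
419 GB → tape 8 (remaining 381 GB)
433 GB → tape 9 (remaining 367 GB)
553 GB → tape 10 (remaining 247 GB)
124 GB → tape 8 (remaining 257 GB)
565 GB → tape 11 (remaining 235 GB)
138 GB → tape 9 (remaining 229 GB)
73 GB → tape 7 (remaining 244 GB)
11 tapes × 800 GB = 8800 GB; used 6440 GB; unused 2360 GB.

2360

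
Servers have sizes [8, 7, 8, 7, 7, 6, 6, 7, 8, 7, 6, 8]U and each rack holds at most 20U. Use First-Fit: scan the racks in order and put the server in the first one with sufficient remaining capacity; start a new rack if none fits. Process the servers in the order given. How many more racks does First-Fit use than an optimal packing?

1

First-Fit: [8,7] [8,7] [7,6,6] [7,8] [7,6] [8] → 6 racks.
Total size 85U; any packing needs at least ⌈85/20⌉ = 5 racks.
An optimal packing achieves that bound: [8,8] [8,8] [7,7,6] [7,7,6] [7,6] → 5 racks.
Excess: 6 − 5 = 1.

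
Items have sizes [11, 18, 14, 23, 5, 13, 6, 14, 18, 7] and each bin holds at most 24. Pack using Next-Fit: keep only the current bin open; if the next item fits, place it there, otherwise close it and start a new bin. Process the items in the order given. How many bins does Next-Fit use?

11 → bin 1 (remaining 13)
18 → bin 2 (remaining 6)
14 → bin 3 (remaining 10)
23 → bin 4 (remaining 1)
5 → bin 5 (remaining 19)
13 → bin 5 (remaining 6)
6 → bin 5 (remaining 0)
14 → bin 6 (remaining 10)
18 → bin 7 (remaining 6)
7 → bin 8 (remaining 17)

8 bins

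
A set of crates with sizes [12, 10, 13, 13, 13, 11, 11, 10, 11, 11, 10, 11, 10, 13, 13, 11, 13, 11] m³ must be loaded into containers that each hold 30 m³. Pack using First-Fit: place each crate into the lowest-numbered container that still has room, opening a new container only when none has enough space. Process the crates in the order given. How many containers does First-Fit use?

9 containers

Put 12 m³ in container 1; 18 m³ remain.
Put 10 m³ in container 1; 8 m³ remain.
Put 13 m³ in container 2; 17 m³ remain.
Put 13 m³ in container 2; 4 m³ remain.
Put 13 m³ in container 3; 17 m³ remain.
Put 11 m³ in container 3; 6 m³ remain.
Put 11 m³ in container 4; 19 m³ remain.
Put 10 m³ in container 4; 9 m³ remain.
Put 11 m³ in container 5; 19 m³ remain.
Put 11 m³ in container 5; 8 m³ remain.
Put 10 m³ in container 6; 20 m³ remain.
Put 11 m³ in container 6; 9 m³ remain.
Put 10 m³ in container 7; 20 m³ remain.
Put 13 m³ in container 7; 7 m³ remain.
Put 13 m³ in container 8; 17 m³ remain.
Put 11 m³ in container 8; 6 m³ remain.
Put 13 m³ in container 9; 17 m³ remain.
Put 11 m³ in container 9; 6 m³ remain.
Final containers: [12,10] [13,13] [13,11] [11,10] [11,11] [10,11] [10,13] [13,11] [13,11].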